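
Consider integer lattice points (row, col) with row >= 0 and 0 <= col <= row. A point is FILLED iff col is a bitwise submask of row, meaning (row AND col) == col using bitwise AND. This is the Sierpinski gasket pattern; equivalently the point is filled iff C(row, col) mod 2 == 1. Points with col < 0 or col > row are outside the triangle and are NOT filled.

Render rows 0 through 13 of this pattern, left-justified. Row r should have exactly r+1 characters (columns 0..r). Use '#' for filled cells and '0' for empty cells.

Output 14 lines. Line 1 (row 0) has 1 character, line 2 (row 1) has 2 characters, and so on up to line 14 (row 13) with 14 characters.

r0=0: #
r1=1: ##
r2=10: #0#
r3=11: ####
r4=100: #000#
r5=101: ##00##
r6=110: #0#0#0#
r7=111: ########
r8=1000: #0000000#
r9=1001: ##000000##
r10=1010: #0#00000#0#
r11=1011: ####0000####
r12=1100: #000#000#000#
r13=1101: ##00##00##00##

Answer: #
##
#0#
####
#000#
##00##
#0#0#0#
########
#0000000#
##000000##
#0#00000#0#
####0000####
#000#000#000#
##00##00##00##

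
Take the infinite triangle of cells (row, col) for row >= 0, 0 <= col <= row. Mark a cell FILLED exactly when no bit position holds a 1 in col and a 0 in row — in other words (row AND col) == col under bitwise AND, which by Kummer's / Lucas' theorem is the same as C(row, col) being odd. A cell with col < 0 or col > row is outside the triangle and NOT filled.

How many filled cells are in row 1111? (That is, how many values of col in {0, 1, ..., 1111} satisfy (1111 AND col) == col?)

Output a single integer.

1111 in binary = 10001010111
popcount(1111) = number of 1-bits in 10001010111 = 6
A col c satisfies (1111 AND c) == c iff every set bit of c is also set in 1111; each of the 6 set bits of 1111 can independently be on or off in c.
count = 2^6 = 64

Answer: 64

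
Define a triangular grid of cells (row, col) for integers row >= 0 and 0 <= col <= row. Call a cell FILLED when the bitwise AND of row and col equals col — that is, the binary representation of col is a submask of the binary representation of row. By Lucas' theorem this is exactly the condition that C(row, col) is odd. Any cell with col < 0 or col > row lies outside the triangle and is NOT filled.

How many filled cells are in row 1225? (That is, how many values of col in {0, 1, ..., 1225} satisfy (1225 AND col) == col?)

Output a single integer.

Answer: 32

Derivation:
1225 in binary = 10011001001
popcount(1225) = number of 1-bits in 10011001001 = 5
A col c satisfies (1225 AND c) == c iff every set bit of c is also set in 1225; each of the 5 set bits of 1225 can independently be on or off in c.
count = 2^5 = 32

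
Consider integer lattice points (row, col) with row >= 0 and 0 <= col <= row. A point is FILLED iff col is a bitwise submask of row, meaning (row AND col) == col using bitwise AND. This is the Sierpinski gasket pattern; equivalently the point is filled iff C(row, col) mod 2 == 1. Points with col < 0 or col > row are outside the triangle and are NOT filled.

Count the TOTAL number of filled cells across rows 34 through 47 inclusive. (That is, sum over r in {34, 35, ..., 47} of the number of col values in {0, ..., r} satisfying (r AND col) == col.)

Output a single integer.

r34=100010 pc2: +4 =4
r35=100011 pc3: +8 =12
r36=100100 pc2: +4 =16
r37=100101 pc3: +8 =24
r38=100110 pc3: +8 =32
r39=100111 pc4: +16 =48
r40=101000 pc2: +4 =52
r41=101001 pc3: +8 =60
r42=101010 pc3: +8 =68
r43=101011 pc4: +16 =84
r44=101100 pc3: +8 =92
r45=101101 pc4: +16 =108
r46=101110 pc4: +16 =124
r47=101111 pc5: +32 =156

Answer: 156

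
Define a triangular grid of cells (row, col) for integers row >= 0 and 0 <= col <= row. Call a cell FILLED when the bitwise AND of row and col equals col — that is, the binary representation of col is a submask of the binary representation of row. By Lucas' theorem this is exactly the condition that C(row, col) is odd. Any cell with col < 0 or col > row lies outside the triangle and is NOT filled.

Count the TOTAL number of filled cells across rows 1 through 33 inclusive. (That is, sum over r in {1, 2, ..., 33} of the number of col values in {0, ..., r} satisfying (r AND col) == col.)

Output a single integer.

r1=1 pc1: +2 =2
r2=10 pc1: +2 =4
r3=11 pc2: +4 =8
r4=100 pc1: +2 =10
r5=101 pc2: +4 =14
r6=110 pc2: +4 =18
r7=111 pc3: +8 =26
r8=1000 pc1: +2 =28
r9=1001 pc2: +4 =32
r10=1010 pc2: +4 =36
r11=1011 pc3: +8 =44
r12=1100 pc2: +4 =48
r13=1101 pc3: +8 =56
r14=1110 pc3: +8 =64
r15=1111 pc4: +16 =80
r16=10000 pc1: +2 =82
r17=10001 pc2: +4 =86
r18=10010 pc2: +4 =90
r19=10011 pc3: +8 =98
r20=10100 pc2: +4 =102
r21=10101 pc3: +8 =110
r22=10110 pc3: +8 =118
r23=10111 pc4: +16 =134
r24=11000 pc2: +4 =138
r25=11001 pc3: +8 =146
r26=11010 pc3: +8 =154
r27=11011 pc4: +16 =170
r28=11100 pc3: +8 =178
r29=11101 pc4: +16 =194
r30=11110 pc4: +16 =210
r31=11111 pc5: +32 =242
r32=100000 pc1: +2 =244
r33=100001 pc2: +4 =248

Answer: 248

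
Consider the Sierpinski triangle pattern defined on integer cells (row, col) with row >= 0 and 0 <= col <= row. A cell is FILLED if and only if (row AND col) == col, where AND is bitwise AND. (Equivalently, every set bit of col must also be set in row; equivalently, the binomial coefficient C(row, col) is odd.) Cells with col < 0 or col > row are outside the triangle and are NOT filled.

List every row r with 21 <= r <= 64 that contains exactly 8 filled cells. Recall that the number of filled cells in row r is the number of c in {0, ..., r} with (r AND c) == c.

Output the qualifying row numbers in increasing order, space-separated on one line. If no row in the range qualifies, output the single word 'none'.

Row r has 2^popcount(r) filled cells, so we need popcount(r) = log2(8) = 3.
Scan r = 21..64 and keep those with exactly 3 one-bits:
r=21=10101 popcount=3 -> KEEP
r=22=10110 popcount=3 -> KEEP
r=23=10111 popcount=4 -> skip
r=24=11000 popcount=2 -> skip
r=25=11001 popcount=3 -> KEEP
r=26=11010 popcount=3 -> KEEP
r=27=11011 popcount=4 -> skip
r=28=11100 popcount=3 -> KEEP
r=29=11101 popcount=4 -> skip
r=30=11110 popcount=4 -> skip
r=31=11111 popcount=5 -> skip
r=32=100000 popcount=1 -> skip
r=33=100001 popcount=2 -> skip
r=34=100010 popcount=2 -> skip
r=35=100011 popcount=3 -> KEEP
r=36=100100 popcount=2 -> skip
r=37=100101 popcount=3 -> KEEP
r=38=100110 popcount=3 -> KEEP
r=39=100111 popcount=4 -> skip
r=40=101000 popcount=2 -> skip
r=41=101001 popcount=3 -> KEEP
r=42=101010 popcount=3 -> KEEP
r=43=101011 popcount=4 -> skip
r=44=101100 popcount=3 -> KEEP
r=45=101101 popcount=4 -> skip
r=46=101110 popcount=4 -> skip
r=47=101111 popcount=5 -> skip
r=48=110000 popcount=2 -> skip
r=49=110001 popcount=3 -> KEEP
r=50=110010 popcount=3 -> KEEP
r=51=110011 popcount=4 -> skip
r=52=110100 popcount=3 -> KEEP
r=53=110101 popcount=4 -> skip
r=54=110110 popcount=4 -> skip
r=55=110111 popcount=5 -> skip
r=56=111000 popcount=3 -> KEEP
r=57=111001 popcount=4 -> skip
r=58=111010 popcount=4 -> skip
r=59=111011 popcount=5 -> skip
r=60=111100 popcount=4 -> skip
r=61=111101 popcount=5 -> skip
r=62=111110 popcount=5 -> skip
r=63=111111 popcount=6 -> skip
r=64=1000000 popcount=1 -> skip
Kept rows: 21 22 25 26 28 35 37 38 41 42 44 49 50 52 56

Answer: 21 22 25 26 28 35 37 38 41 42 44 49 50 52 56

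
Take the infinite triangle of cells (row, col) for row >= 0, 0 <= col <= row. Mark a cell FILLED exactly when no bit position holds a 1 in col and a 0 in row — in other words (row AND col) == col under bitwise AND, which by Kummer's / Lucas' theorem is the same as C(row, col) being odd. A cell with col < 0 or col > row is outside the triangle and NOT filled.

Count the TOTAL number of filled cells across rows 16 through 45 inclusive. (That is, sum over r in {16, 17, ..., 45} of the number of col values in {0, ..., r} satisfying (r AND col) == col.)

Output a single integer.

Answer: 276

Derivation:
r16=10000 pc1: +2 =2
r17=10001 pc2: +4 =6
r18=10010 pc2: +4 =10
r19=10011 pc3: +8 =18
r20=10100 pc2: +4 =22
r21=10101 pc3: +8 =30
r22=10110 pc3: +8 =38
r23=10111 pc4: +16 =54
r24=11000 pc2: +4 =58
r25=11001 pc3: +8 =66
r26=11010 pc3: +8 =74
r27=11011 pc4: +16 =90
r28=11100 pc3: +8 =98
r29=11101 pc4: +16 =114
r30=11110 pc4: +16 =130
r31=11111 pc5: +32 =162
r32=100000 pc1: +2 =164
r33=100001 pc2: +4 =168
r34=100010 pc2: +4 =172
r35=100011 pc3: +8 =180
r36=100100 pc2: +4 =184
r37=100101 pc3: +8 =192
r38=100110 pc3: +8 =200
r39=100111 pc4: +16 =216
r40=101000 pc2: +4 =220
r41=101001 pc3: +8 =228
r42=101010 pc3: +8 =236
r43=101011 pc4: +16 =252
r44=101100 pc3: +8 =260
r45=101101 pc4: +16 =276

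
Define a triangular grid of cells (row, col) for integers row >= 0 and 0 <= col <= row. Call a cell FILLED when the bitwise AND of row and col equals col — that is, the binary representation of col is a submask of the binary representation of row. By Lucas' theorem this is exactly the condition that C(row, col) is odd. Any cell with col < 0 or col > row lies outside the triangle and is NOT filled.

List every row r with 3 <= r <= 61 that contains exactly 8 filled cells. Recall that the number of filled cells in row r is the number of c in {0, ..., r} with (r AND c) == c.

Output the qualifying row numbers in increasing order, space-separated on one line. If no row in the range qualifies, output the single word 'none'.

Row r has 2^popcount(r) filled cells, so we need popcount(r) = log2(8) = 3.
Scan r = 3..61 and keep those with exactly 3 one-bits:
r=3=11 popcount=2 -> skip
r=4=100 popcount=1 -> skip
r=5=101 popcount=2 -> skip
r=6=110 popcount=2 -> skip
r=7=111 popcount=3 -> KEEP
r=8=1000 popcount=1 -> skip
r=9=1001 popcount=2 -> skip
r=10=1010 popcount=2 -> skip
r=11=1011 popcount=3 -> KEEP
r=12=1100 popcount=2 -> skip
r=13=1101 popcount=3 -> KEEP
r=14=1110 popcount=3 -> KEEP
r=15=1111 popcount=4 -> skip
r=16=10000 popcount=1 -> skip
r=17=10001 popcount=2 -> skip
r=18=10010 popcount=2 -> skip
r=19=10011 popcount=3 -> KEEP
r=20=10100 popcount=2 -> skip
r=21=10101 popcount=3 -> KEEP
r=22=10110 popcount=3 -> KEEP
r=23=10111 popcount=4 -> skip
r=24=11000 popcount=2 -> skip
r=25=11001 popcount=3 -> KEEP
r=26=11010 popcount=3 -> KEEP
r=27=11011 popcount=4 -> skip
r=28=11100 popcount=3 -> KEEP
r=29=11101 popcount=4 -> skip
r=30=11110 popcount=4 -> skip
r=31=11111 popcount=5 -> skip
r=32=100000 popcount=1 -> skip
r=33=100001 popcount=2 -> skip
r=34=100010 popcount=2 -> skip
r=35=100011 popcount=3 -> KEEP
r=36=100100 popcount=2 -> skip
r=37=100101 popcount=3 -> KEEP
r=38=100110 popcount=3 -> KEEP
r=39=100111 popcount=4 -> skip
r=40=101000 popcount=2 -> skip
r=41=101001 popcount=3 -> KEEP
r=42=101010 popcount=3 -> KEEP
r=43=101011 popcount=4 -> skip
r=44=101100 popcount=3 -> KEEP
r=45=101101 popcount=4 -> skip
r=46=101110 popcount=4 -> skip
r=47=101111 popcount=5 -> skip
r=48=110000 popcount=2 -> skip
r=49=110001 popcount=3 -> KEEP
r=50=110010 popcount=3 -> KEEP
r=51=110011 popcount=4 -> skip
r=52=110100 popcount=3 -> KEEP
r=53=110101 popcount=4 -> skip
r=54=110110 popcount=4 -> skip
r=55=110111 popcount=5 -> skip
r=56=111000 popcount=3 -> KEEP
r=57=111001 popcount=4 -> skip
r=58=111010 popcount=4 -> skip
r=59=111011 popcount=5 -> skip
r=60=111100 popcount=4 -> skip
r=61=111101 popcount=5 -> skip
Kept rows: 7 11 13 14 19 21 22 25 26 28 35 37 38 41 42 44 49 50 52 56

Answer: 7 11 13 14 19 21 22 25 26 28 35 37 38 41 42 44 49 50 52 56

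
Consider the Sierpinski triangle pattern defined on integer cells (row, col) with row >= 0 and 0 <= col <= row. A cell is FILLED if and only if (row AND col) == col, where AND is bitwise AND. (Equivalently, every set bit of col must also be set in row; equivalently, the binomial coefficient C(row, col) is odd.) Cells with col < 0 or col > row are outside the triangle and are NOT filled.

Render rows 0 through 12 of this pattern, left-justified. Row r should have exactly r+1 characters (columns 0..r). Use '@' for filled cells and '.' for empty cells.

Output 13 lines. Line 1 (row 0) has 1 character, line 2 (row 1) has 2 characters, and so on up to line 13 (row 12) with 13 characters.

Answer: @
@@
@.@
@@@@
@...@
@@..@@
@.@.@.@
@@@@@@@@
@.......@
@@......@@
@.@.....@.@
@@@@....@@@@
@...@...@...@

Derivation:
r0=0: @
r1=1: @@
r2=10: @.@
r3=11: @@@@
r4=100: @...@
r5=101: @@..@@
r6=110: @.@.@.@
r7=111: @@@@@@@@
r8=1000: @.......@
r9=1001: @@......@@
r10=1010: @.@.....@.@
r11=1011: @@@@....@@@@
r12=1100: @...@...@...@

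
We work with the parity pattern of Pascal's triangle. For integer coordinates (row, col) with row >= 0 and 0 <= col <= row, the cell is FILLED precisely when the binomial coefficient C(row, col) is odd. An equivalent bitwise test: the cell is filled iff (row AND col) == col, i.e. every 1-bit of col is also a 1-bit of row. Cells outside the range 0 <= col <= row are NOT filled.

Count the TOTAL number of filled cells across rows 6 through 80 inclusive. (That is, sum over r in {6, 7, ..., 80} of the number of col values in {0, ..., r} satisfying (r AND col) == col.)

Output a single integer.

r6=110 pc2: +4 =4
r7=111 pc3: +8 =12
r8=1000 pc1: +2 =14
r9=1001 pc2: +4 =18
r10=1010 pc2: +4 =22
r11=1011 pc3: +8 =30
r12=1100 pc2: +4 =34
r13=1101 pc3: +8 =42
r14=1110 pc3: +8 =50
r15=1111 pc4: +16 =66
r16=10000 pc1: +2 =68
r17=10001 pc2: +4 =72
r18=10010 pc2: +4 =76
r19=10011 pc3: +8 =84
r20=10100 pc2: +4 =88
r21=10101 pc3: +8 =96
r22=10110 pc3: +8 =104
r23=10111 pc4: +16 =120
r24=11000 pc2: +4 =124
r25=11001 pc3: +8 =132
r26=11010 pc3: +8 =140
r27=11011 pc4: +16 =156
r28=11100 pc3: +8 =164
r29=11101 pc4: +16 =180
r30=11110 pc4: +16 =196
r31=11111 pc5: +32 =228
r32=100000 pc1: +2 =230
r33=100001 pc2: +4 =234
r34=100010 pc2: +4 =238
r35=100011 pc3: +8 =246
r36=100100 pc2: +4 =250
r37=100101 pc3: +8 =258
r38=100110 pc3: +8 =266
r39=100111 pc4: +16 =282
r40=101000 pc2: +4 =286
r41=101001 pc3: +8 =294
r42=101010 pc3: +8 =302
r43=101011 pc4: +16 =318
r44=101100 pc3: +8 =326
r45=101101 pc4: +16 =342
r46=101110 pc4: +16 =358
r47=101111 pc5: +32 =390
r48=110000 pc2: +4 =394
r49=110001 pc3: +8 =402
r50=110010 pc3: +8 =410
r51=110011 pc4: +16 =426
r52=110100 pc3: +8 =434
r53=110101 pc4: +16 =450
r54=110110 pc4: +16 =466
r55=110111 pc5: +32 =498
r56=111000 pc3: +8 =506
r57=111001 pc4: +16 =522
r58=111010 pc4: +16 =538
r59=111011 pc5: +32 =570
r60=111100 pc4: +16 =586
r61=111101 pc5: +32 =618
r62=111110 pc5: +32 =650
r63=111111 pc6: +64 =714
r64=1000000 pc1: +2 =716
r65=1000001 pc2: +4 =720
r66=1000010 pc2: +4 =724
r67=1000011 pc3: +8 =732
r68=1000100 pc2: +4 =736
r69=1000101 pc3: +8 =744
r70=1000110 pc3: +8 =752
r71=1000111 pc4: +16 =768
r72=1001000 pc2: +4 =772
r73=1001001 pc3: +8 =780
r74=1001010 pc3: +8 =788
r75=1001011 pc4: +16 =804
r76=1001100 pc3: +8 =812
r77=1001101 pc4: +16 =828
r78=1001110 pc4: +16 =844
r79=1001111 pc5: +32 =876
r80=1010000 pc2: +4 =880

Answer: 880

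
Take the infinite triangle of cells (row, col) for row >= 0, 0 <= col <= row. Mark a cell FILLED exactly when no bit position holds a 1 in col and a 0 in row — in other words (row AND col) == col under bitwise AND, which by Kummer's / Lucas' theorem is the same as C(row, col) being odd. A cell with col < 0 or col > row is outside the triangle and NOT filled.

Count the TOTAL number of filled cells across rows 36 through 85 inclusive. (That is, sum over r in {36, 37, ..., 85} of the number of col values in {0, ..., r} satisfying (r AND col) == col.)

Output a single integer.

Answer: 690

Derivation:
r36=100100 pc2: +4 =4
r37=100101 pc3: +8 =12
r38=100110 pc3: +8 =20
r39=100111 pc4: +16 =36
r40=101000 pc2: +4 =40
r41=101001 pc3: +8 =48
r42=101010 pc3: +8 =56
r43=101011 pc4: +16 =72
r44=101100 pc3: +8 =80
r45=101101 pc4: +16 =96
r46=101110 pc4: +16 =112
r47=101111 pc5: +32 =144
r48=110000 pc2: +4 =148
r49=110001 pc3: +8 =156
r50=110010 pc3: +8 =164
r51=110011 pc4: +16 =180
r52=110100 pc3: +8 =188
r53=110101 pc4: +16 =204
r54=110110 pc4: +16 =220
r55=110111 pc5: +32 =252
r56=111000 pc3: +8 =260
r57=111001 pc4: +16 =276
r58=111010 pc4: +16 =292
r59=111011 pc5: +32 =324
r60=111100 pc4: +16 =340
r61=111101 pc5: +32 =372
r62=111110 pc5: +32 =404
r63=111111 pc6: +64 =468
r64=1000000 pc1: +2 =470
r65=1000001 pc2: +4 =474
r66=1000010 pc2: +4 =478
r67=1000011 pc3: +8 =486
r68=1000100 pc2: +4 =490
r69=1000101 pc3: +8 =498
r70=1000110 pc3: +8 =506
r71=1000111 pc4: +16 =522
r72=1001000 pc2: +4 =526
r73=1001001 pc3: +8 =534
r74=1001010 pc3: +8 =542
r75=1001011 pc4: +16 =558
r76=1001100 pc3: +8 =566
r77=1001101 pc4: +16 =582
r78=1001110 pc4: +16 =598
r79=1001111 pc5: +32 =630
r80=1010000 pc2: +4 =634
r81=1010001 pc3: +8 =642
r82=1010010 pc3: +8 =650
r83=1010011 pc4: +16 =666
r84=1010100 pc3: +8 =674
r85=1010101 pc4: +16 =690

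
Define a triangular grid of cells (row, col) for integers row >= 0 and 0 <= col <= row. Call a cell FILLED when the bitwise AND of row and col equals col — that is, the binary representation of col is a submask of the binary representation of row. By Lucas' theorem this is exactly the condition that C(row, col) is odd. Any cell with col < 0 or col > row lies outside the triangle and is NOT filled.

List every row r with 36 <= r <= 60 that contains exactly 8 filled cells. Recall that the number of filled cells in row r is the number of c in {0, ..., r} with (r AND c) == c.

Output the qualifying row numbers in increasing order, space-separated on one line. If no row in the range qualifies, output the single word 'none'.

Row r has 2^popcount(r) filled cells, so we need popcount(r) = log2(8) = 3.
Scan r = 36..60 and keep those with exactly 3 one-bits:
r=36=100100 popcount=2 -> skip
r=37=100101 popcount=3 -> KEEP
r=38=100110 popcount=3 -> KEEP
r=39=100111 popcount=4 -> skip
r=40=101000 popcount=2 -> skip
r=41=101001 popcount=3 -> KEEP
r=42=101010 popcount=3 -> KEEP
r=43=101011 popcount=4 -> skip
r=44=101100 popcount=3 -> KEEP
r=45=101101 popcount=4 -> skip
r=46=101110 popcount=4 -> skip
r=47=101111 popcount=5 -> skip
r=48=110000 popcount=2 -> skip
r=49=110001 popcount=3 -> KEEP
r=50=110010 popcount=3 -> KEEP
r=51=110011 popcount=4 -> skip
r=52=110100 popcount=3 -> KEEP
r=53=110101 popcount=4 -> skip
r=54=110110 popcount=4 -> skip
r=55=110111 popcount=5 -> skip
r=56=111000 popcount=3 -> KEEP
r=57=111001 popcount=4 -> skip
r=58=111010 popcount=4 -> skip
r=59=111011 popcount=5 -> skip
r=60=111100 popcount=4 -> skip
Kept rows: 37 38 41 42 44 49 50 52 56

Answer: 37 38 41 42 44 49 50 52 56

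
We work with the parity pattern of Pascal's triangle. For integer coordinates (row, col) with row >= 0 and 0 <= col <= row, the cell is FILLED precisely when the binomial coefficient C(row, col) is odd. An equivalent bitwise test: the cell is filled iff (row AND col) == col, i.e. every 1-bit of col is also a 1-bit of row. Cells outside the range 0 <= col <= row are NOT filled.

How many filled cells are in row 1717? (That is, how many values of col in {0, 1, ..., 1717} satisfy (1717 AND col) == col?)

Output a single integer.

Answer: 128

Derivation:
1717 in binary = 11010110101
popcount(1717) = number of 1-bits in 11010110101 = 7
A col c satisfies (1717 AND c) == c iff every set bit of c is also set in 1717; each of the 7 set bits of 1717 can independently be on or off in c.
count = 2^7 = 128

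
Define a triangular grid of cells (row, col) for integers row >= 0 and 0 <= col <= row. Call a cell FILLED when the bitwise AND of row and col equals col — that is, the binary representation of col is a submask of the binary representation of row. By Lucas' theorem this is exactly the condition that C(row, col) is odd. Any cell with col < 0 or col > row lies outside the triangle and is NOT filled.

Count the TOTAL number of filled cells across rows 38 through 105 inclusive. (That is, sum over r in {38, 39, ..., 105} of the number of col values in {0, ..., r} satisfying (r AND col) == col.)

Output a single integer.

Answer: 1074

Derivation:
r38=100110 pc3: +8 =8
r39=100111 pc4: +16 =24
r40=101000 pc2: +4 =28
r41=101001 pc3: +8 =36
r42=101010 pc3: +8 =44
r43=101011 pc4: +16 =60
r44=101100 pc3: +8 =68
r45=101101 pc4: +16 =84
r46=101110 pc4: +16 =100
r47=101111 pc5: +32 =132
r48=110000 pc2: +4 =136
r49=110001 pc3: +8 =144
r50=110010 pc3: +8 =152
r51=110011 pc4: +16 =168
r52=110100 pc3: +8 =176
r53=110101 pc4: +16 =192
r54=110110 pc4: +16 =208
r55=110111 pc5: +32 =240
r56=111000 pc3: +8 =248
r57=111001 pc4: +16 =264
r58=111010 pc4: +16 =280
r59=111011 pc5: +32 =312
r60=111100 pc4: +16 =328
r61=111101 pc5: +32 =360
r62=111110 pc5: +32 =392
r63=111111 pc6: +64 =456
r64=1000000 pc1: +2 =458
r65=1000001 pc2: +4 =462
r66=1000010 pc2: +4 =466
r67=1000011 pc3: +8 =474
r68=1000100 pc2: +4 =478
r69=1000101 pc3: +8 =486
r70=1000110 pc3: +8 =494
r71=1000111 pc4: +16 =510
r72=1001000 pc2: +4 =514
r73=1001001 pc3: +8 =522
r74=1001010 pc3: +8 =530
r75=1001011 pc4: +16 =546
r76=1001100 pc3: +8 =554
r77=1001101 pc4: +16 =570
r78=1001110 pc4: +16 =586
r79=1001111 pc5: +32 =618
r80=1010000 pc2: +4 =622
r81=1010001 pc3: +8 =630
r82=1010010 pc3: +8 =638
r83=1010011 pc4: +16 =654
r84=1010100 pc3: +8 =662
r85=1010101 pc4: +16 =678
r86=1010110 pc4: +16 =694
r87=1010111 pc5: +32 =726
r88=1011000 pc3: +8 =734
r89=1011001 pc4: +16 =750
r90=1011010 pc4: +16 =766
r91=1011011 pc5: +32 =798
r92=1011100 pc4: +16 =814
r93=1011101 pc5: +32 =846
r94=1011110 pc5: +32 =878
r95=1011111 pc6: +64 =942
r96=1100000 pc2: +4 =946
r97=1100001 pc3: +8 =954
r98=1100010 pc3: +8 =962
r99=1100011 pc4: +16 =978
r100=1100100 pc3: +8 =986
r101=1100101 pc4: +16 =1002
r102=1100110 pc4: +16 =1018
r103=1100111 pc5: +32 =1050
r104=1101000 pc3: +8 =1058
r105=1101001 pc4: +16 =1074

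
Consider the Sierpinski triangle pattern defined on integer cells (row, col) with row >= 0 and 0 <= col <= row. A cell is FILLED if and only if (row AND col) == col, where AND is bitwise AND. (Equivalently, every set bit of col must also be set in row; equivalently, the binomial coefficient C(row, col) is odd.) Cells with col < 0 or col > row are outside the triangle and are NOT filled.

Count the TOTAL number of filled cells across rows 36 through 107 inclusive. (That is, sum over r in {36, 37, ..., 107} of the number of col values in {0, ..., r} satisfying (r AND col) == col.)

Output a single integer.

r36=100100 pc2: +4 =4
r37=100101 pc3: +8 =12
r38=100110 pc3: +8 =20
r39=100111 pc4: +16 =36
r40=101000 pc2: +4 =40
r41=101001 pc3: +8 =48
r42=101010 pc3: +8 =56
r43=101011 pc4: +16 =72
r44=101100 pc3: +8 =80
r45=101101 pc4: +16 =96
r46=101110 pc4: +16 =112
r47=101111 pc5: +32 =144
r48=110000 pc2: +4 =148
r49=110001 pc3: +8 =156
r50=110010 pc3: +8 =164
r51=110011 pc4: +16 =180
r52=110100 pc3: +8 =188
r53=110101 pc4: +16 =204
r54=110110 pc4: +16 =220
r55=110111 pc5: +32 =252
r56=111000 pc3: +8 =260
r57=111001 pc4: +16 =276
r58=111010 pc4: +16 =292
r59=111011 pc5: +32 =324
r60=111100 pc4: +16 =340
r61=111101 pc5: +32 =372
r62=111110 pc5: +32 =404
r63=111111 pc6: +64 =468
r64=1000000 pc1: +2 =470
r65=1000001 pc2: +4 =474
r66=1000010 pc2: +4 =478
r67=1000011 pc3: +8 =486
r68=1000100 pc2: +4 =490
r69=1000101 pc3: +8 =498
r70=1000110 pc3: +8 =506
r71=1000111 pc4: +16 =522
r72=1001000 pc2: +4 =526
r73=1001001 pc3: +8 =534
r74=1001010 pc3: +8 =542
r75=1001011 pc4: +16 =558
r76=1001100 pc3: +8 =566
r77=1001101 pc4: +16 =582
r78=1001110 pc4: +16 =598
r79=1001111 pc5: +32 =630
r80=1010000 pc2: +4 =634
r81=1010001 pc3: +8 =642
r82=1010010 pc3: +8 =650
r83=1010011 pc4: +16 =666
r84=1010100 pc3: +8 =674
r85=1010101 pc4: +16 =690
r86=1010110 pc4: +16 =706
r87=1010111 pc5: +32 =738
r88=1011000 pc3: +8 =746
r89=1011001 pc4: +16 =762
r90=1011010 pc4: +16 =778
r91=1011011 pc5: +32 =810
r92=1011100 pc4: +16 =826
r93=1011101 pc5: +32 =858
r94=1011110 pc5: +32 =890
r95=1011111 pc6: +64 =954
r96=1100000 pc2: +4 =958
r97=1100001 pc3: +8 =966
r98=1100010 pc3: +8 =974
r99=1100011 pc4: +16 =990
r100=1100100 pc3: +8 =998
r101=1100101 pc4: +16 =1014
r102=1100110 pc4: +16 =1030
r103=1100111 pc5: +32 =1062
r104=1101000 pc3: +8 =1070
r105=1101001 pc4: +16 =1086
r106=1101010 pc4: +16 =1102
r107=1101011 pc5: +32 =1134

Answer: 1134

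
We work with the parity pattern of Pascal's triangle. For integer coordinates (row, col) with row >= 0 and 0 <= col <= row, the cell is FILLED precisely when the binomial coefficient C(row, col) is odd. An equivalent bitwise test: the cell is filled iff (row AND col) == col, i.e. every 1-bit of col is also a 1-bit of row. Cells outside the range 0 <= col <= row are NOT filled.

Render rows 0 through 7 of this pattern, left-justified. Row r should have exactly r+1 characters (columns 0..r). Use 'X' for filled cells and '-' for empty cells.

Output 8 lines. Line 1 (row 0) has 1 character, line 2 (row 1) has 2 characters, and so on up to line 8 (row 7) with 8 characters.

Answer: X
XX
X-X
XXXX
X---X
XX--XX
X-X-X-X
XXXXXXXX

Derivation:
r0=0: X
r1=1: XX
r2=10: X-X
r3=11: XXXX
r4=100: X---X
r5=101: XX--XX
r6=110: X-X-X-X
r7=111: XXXXXXXX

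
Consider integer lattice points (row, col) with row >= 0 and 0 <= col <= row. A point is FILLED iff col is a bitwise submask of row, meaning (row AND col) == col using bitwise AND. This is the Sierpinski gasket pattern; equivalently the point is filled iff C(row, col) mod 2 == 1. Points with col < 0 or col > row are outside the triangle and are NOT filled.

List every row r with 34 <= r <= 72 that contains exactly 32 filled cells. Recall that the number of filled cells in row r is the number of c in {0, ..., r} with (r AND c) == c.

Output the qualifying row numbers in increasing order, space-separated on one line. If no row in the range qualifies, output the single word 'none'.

Row r has 2^popcount(r) filled cells, so we need popcount(r) = log2(32) = 5.
Scan r = 34..72 and keep those with exactly 5 one-bits:
r=34=100010 popcount=2 -> skip
r=35=100011 popcount=3 -> skip
r=36=100100 popcount=2 -> skip
r=37=100101 popcount=3 -> skip
r=38=100110 popcount=3 -> skip
r=39=100111 popcount=4 -> skip
r=40=101000 popcount=2 -> skip
r=41=101001 popcount=3 -> skip
r=42=101010 popcount=3 -> skip
r=43=101011 popcount=4 -> skip
r=44=101100 popcount=3 -> skip
r=45=101101 popcount=4 -> skip
r=46=101110 popcount=4 -> skip
r=47=101111 popcount=5 -> KEEP
r=48=110000 popcount=2 -> skip
r=49=110001 popcount=3 -> skip
r=50=110010 popcount=3 -> skip
r=51=110011 popcount=4 -> skip
r=52=110100 popcount=3 -> skip
r=53=110101 popcount=4 -> skip
r=54=110110 popcount=4 -> skip
r=55=110111 popcount=5 -> KEEP
r=56=111000 popcount=3 -> skip
r=57=111001 popcount=4 -> skip
r=58=111010 popcount=4 -> skip
r=59=111011 popcount=5 -> KEEP
r=60=111100 popcount=4 -> skip
r=61=111101 popcount=5 -> KEEP
r=62=111110 popcount=5 -> KEEP
r=63=111111 popcount=6 -> skip
r=64=1000000 popcount=1 -> skip
r=65=1000001 popcount=2 -> skip
r=66=1000010 popcount=2 -> skip
r=67=1000011 popcount=3 -> skip
r=68=1000100 popcount=2 -> skip
r=69=1000101 popcount=3 -> skip
r=70=1000110 popcount=3 -> skip
r=71=1000111 popcount=4 -> skip
r=72=1001000 popcount=2 -> skip
Kept rows: 47 55 59 61 62

Answer: 47 55 59 61 62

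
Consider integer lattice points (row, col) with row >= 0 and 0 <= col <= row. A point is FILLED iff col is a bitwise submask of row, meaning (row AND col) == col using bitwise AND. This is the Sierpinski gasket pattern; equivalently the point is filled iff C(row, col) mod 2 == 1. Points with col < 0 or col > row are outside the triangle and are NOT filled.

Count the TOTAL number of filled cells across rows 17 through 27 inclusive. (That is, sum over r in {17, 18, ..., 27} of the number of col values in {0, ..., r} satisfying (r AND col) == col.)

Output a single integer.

r17=10001 pc2: +4 =4
r18=10010 pc2: +4 =8
r19=10011 pc3: +8 =16
r20=10100 pc2: +4 =20
r21=10101 pc3: +8 =28
r22=10110 pc3: +8 =36
r23=10111 pc4: +16 =52
r24=11000 pc2: +4 =56
r25=11001 pc3: +8 =64
r26=11010 pc3: +8 =72
r27=11011 pc4: +16 =88

Answer: 88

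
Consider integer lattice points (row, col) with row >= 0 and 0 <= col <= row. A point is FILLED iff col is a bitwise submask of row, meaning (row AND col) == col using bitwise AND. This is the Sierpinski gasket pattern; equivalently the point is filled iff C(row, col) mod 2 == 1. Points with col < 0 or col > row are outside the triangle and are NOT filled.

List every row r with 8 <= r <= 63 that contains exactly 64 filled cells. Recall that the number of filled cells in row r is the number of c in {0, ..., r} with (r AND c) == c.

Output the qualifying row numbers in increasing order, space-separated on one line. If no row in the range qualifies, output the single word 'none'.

Row r has 2^popcount(r) filled cells, so we need popcount(r) = log2(64) = 6.
Scan r = 8..63 and keep those with exactly 6 one-bits:
r=8=1000 popcount=1 -> skip
r=9=1001 popcount=2 -> skip
r=10=1010 popcount=2 -> skip
r=11=1011 popcount=3 -> skip
r=12=1100 popcount=2 -> skip
r=13=1101 popcount=3 -> skip
r=14=1110 popcount=3 -> skip
r=15=1111 popcount=4 -> skip
r=16=10000 popcount=1 -> skip
r=17=10001 popcount=2 -> skip
r=18=10010 popcount=2 -> skip
r=19=10011 popcount=3 -> skip
r=20=10100 popcount=2 -> skip
r=21=10101 popcount=3 -> skip
r=22=10110 popcount=3 -> skip
r=23=10111 popcount=4 -> skip
r=24=11000 popcount=2 -> skip
r=25=11001 popcount=3 -> skip
r=26=11010 popcount=3 -> skip
r=27=11011 popcount=4 -> skip
r=28=11100 popcount=3 -> skip
r=29=11101 popcount=4 -> skip
r=30=11110 popcount=4 -> skip
r=31=11111 popcount=5 -> skip
r=32=100000 popcount=1 -> skip
r=33=100001 popcount=2 -> skip
r=34=100010 popcount=2 -> skip
r=35=100011 popcount=3 -> skip
r=36=100100 popcount=2 -> skip
r=37=100101 popcount=3 -> skip
r=38=100110 popcount=3 -> skip
r=39=100111 popcount=4 -> skip
r=40=101000 popcount=2 -> skip
r=41=101001 popcount=3 -> skip
r=42=101010 popcount=3 -> skip
r=43=101011 popcount=4 -> skip
r=44=101100 popcount=3 -> skip
r=45=101101 popcount=4 -> skip
r=46=101110 popcount=4 -> skip
r=47=101111 popcount=5 -> skip
r=48=110000 popcount=2 -> skip
r=49=110001 popcount=3 -> skip
r=50=110010 popcount=3 -> skip
r=51=110011 popcount=4 -> skip
r=52=110100 popcount=3 -> skip
r=53=110101 popcount=4 -> skip
r=54=110110 popcount=4 -> skip
r=55=110111 popcount=5 -> skip
r=56=111000 popcount=3 -> skip
r=57=111001 popcount=4 -> skip
r=58=111010 popcount=4 -> skip
r=59=111011 popcount=5 -> skip
r=60=111100 popcount=4 -> skip
r=61=111101 popcount=5 -> skip
r=62=111110 popcount=5 -> skip
r=63=111111 popcount=6 -> KEEP
Kept rows: 63

Answer: 63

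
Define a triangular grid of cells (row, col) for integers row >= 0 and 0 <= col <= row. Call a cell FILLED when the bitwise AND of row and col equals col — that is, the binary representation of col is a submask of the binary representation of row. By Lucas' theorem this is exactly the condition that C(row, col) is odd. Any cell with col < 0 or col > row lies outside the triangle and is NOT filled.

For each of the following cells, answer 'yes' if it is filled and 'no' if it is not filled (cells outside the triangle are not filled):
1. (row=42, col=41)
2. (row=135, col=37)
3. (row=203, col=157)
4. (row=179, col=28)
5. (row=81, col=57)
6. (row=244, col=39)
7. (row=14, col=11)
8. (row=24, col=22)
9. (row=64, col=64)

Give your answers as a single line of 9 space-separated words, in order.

Answer: no no no no no no no no yes

Derivation:
(42,41): row=0b101010, col=0b101001, row AND col = 0b101000 = 40; 40 != 41 -> empty
(135,37): row=0b10000111, col=0b100101, row AND col = 0b101 = 5; 5 != 37 -> empty
(203,157): row=0b11001011, col=0b10011101, row AND col = 0b10001001 = 137; 137 != 157 -> empty
(179,28): row=0b10110011, col=0b11100, row AND col = 0b10000 = 16; 16 != 28 -> empty
(81,57): row=0b1010001, col=0b111001, row AND col = 0b10001 = 17; 17 != 57 -> empty
(244,39): row=0b11110100, col=0b100111, row AND col = 0b100100 = 36; 36 != 39 -> empty
(14,11): row=0b1110, col=0b1011, row AND col = 0b1010 = 10; 10 != 11 -> empty
(24,22): row=0b11000, col=0b10110, row AND col = 0b10000 = 16; 16 != 22 -> empty
(64,64): row=0b1000000, col=0b1000000, row AND col = 0b1000000 = 64; 64 == 64 -> filled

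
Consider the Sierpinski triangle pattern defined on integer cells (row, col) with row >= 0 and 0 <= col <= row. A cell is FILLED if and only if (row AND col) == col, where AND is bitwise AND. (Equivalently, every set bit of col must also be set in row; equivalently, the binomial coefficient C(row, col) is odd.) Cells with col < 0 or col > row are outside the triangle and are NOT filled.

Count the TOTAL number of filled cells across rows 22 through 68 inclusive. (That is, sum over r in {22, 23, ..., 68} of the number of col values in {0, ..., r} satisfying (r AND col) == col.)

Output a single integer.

r22=10110 pc3: +8 =8
r23=10111 pc4: +16 =24
r24=11000 pc2: +4 =28
r25=11001 pc3: +8 =36
r26=11010 pc3: +8 =44
r27=11011 pc4: +16 =60
r28=11100 pc3: +8 =68
r29=11101 pc4: +16 =84
r30=11110 pc4: +16 =100
r31=11111 pc5: +32 =132
r32=100000 pc1: +2 =134
r33=100001 pc2: +4 =138
r34=100010 pc2: +4 =142
r35=100011 pc3: +8 =150
r36=100100 pc2: +4 =154
r37=100101 pc3: +8 =162
r38=100110 pc3: +8 =170
r39=100111 pc4: +16 =186
r40=101000 pc2: +4 =190
r41=101001 pc3: +8 =198
r42=101010 pc3: +8 =206
r43=101011 pc4: +16 =222
r44=101100 pc3: +8 =230
r45=101101 pc4: +16 =246
r46=101110 pc4: +16 =262
r47=101111 pc5: +32 =294
r48=110000 pc2: +4 =298
r49=110001 pc3: +8 =306
r50=110010 pc3: +8 =314
r51=110011 pc4: +16 =330
r52=110100 pc3: +8 =338
r53=110101 pc4: +16 =354
r54=110110 pc4: +16 =370
r55=110111 pc5: +32 =402
r56=111000 pc3: +8 =410
r57=111001 pc4: +16 =426
r58=111010 pc4: +16 =442
r59=111011 pc5: +32 =474
r60=111100 pc4: +16 =490
r61=111101 pc5: +32 =522
r62=111110 pc5: +32 =554
r63=111111 pc6: +64 =618
r64=1000000 pc1: +2 =620
r65=1000001 pc2: +4 =624
r66=1000010 pc2: +4 =628
r67=1000011 pc3: +8 =636
r68=1000100 pc2: +4 =640

Answer: 640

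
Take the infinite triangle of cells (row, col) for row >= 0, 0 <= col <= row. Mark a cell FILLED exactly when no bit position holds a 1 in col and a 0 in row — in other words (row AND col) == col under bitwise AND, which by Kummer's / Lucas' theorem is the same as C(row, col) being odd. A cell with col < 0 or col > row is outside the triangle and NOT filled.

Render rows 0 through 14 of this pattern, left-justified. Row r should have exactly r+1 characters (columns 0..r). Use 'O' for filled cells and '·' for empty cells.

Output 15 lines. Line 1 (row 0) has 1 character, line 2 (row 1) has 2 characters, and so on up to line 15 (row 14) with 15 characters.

Answer: O
OO
O·O
OOOO
O···O
OO··OO
O·O·O·O
OOOOOOOO
O·······O
OO······OO
O·O·····O·O
OOOO····OOOO
O···O···O···O
OO··OO··OO··OO
O·O·O·O·O·O·O·O

Derivation:
r0=0: O
r1=1: OO
r2=10: O·O
r3=11: OOOO
r4=100: O···O
r5=101: OO··OO
r6=110: O·O·O·O
r7=111: OOOOOOOO
r8=1000: O·······O
r9=1001: OO······OO
r10=1010: O·O·····O·O
r11=1011: OOOO····OOOO
r12=1100: O···O···O···O
r13=1101: OO··OO··OO··OO
r14=1110: O·O·O·O·O·O·O·O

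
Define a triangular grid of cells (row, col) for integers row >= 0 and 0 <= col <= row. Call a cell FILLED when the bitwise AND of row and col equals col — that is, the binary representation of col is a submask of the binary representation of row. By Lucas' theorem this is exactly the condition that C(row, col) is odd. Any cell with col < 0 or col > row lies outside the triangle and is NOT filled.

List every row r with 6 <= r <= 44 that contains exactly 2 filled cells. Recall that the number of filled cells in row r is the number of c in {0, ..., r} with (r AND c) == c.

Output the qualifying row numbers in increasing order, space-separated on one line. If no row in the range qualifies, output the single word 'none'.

Row r has 2^popcount(r) filled cells, so we need popcount(r) = log2(2) = 1.
Scan r = 6..44 and keep those with exactly 1 one-bits:
r=6=110 popcount=2 -> skip
r=7=111 popcount=3 -> skip
r=8=1000 popcount=1 -> KEEP
r=9=1001 popcount=2 -> skip
r=10=1010 popcount=2 -> skip
r=11=1011 popcount=3 -> skip
r=12=1100 popcount=2 -> skip
r=13=1101 popcount=3 -> skip
r=14=1110 popcount=3 -> skip
r=15=1111 popcount=4 -> skip
r=16=10000 popcount=1 -> KEEP
r=17=10001 popcount=2 -> skip
r=18=10010 popcount=2 -> skip
r=19=10011 popcount=3 -> skip
r=20=10100 popcount=2 -> skip
r=21=10101 popcount=3 -> skip
r=22=10110 popcount=3 -> skip
r=23=10111 popcount=4 -> skip
r=24=11000 popcount=2 -> skip
r=25=11001 popcount=3 -> skip
r=26=11010 popcount=3 -> skip
r=27=11011 popcount=4 -> skip
r=28=11100 popcount=3 -> skip
r=29=11101 popcount=4 -> skip
r=30=11110 popcount=4 -> skip
r=31=11111 popcount=5 -> skip
r=32=100000 popcount=1 -> KEEP
r=33=100001 popcount=2 -> skip
r=34=100010 popcount=2 -> skip
r=35=100011 popcount=3 -> skip
r=36=100100 popcount=2 -> skip
r=37=100101 popcount=3 -> skip
r=38=100110 popcount=3 -> skip
r=39=100111 popcount=4 -> skip
r=40=101000 popcount=2 -> skip
r=41=101001 popcount=3 -> skip
r=42=101010 popcount=3 -> skip
r=43=101011 popcount=4 -> skip
r=44=101100 popcount=3 -> skip
Kept rows: 8 16 32

Answer: 8 16 32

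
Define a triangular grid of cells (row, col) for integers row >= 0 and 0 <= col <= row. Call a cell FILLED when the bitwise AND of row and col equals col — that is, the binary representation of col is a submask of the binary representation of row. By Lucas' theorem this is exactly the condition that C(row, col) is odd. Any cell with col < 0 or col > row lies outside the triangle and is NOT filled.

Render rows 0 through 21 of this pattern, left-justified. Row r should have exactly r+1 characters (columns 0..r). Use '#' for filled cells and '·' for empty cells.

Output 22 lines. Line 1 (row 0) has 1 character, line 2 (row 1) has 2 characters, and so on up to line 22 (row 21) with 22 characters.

r0=0: #
r1=1: ##
r2=10: #·#
r3=11: ####
r4=100: #···#
r5=101: ##··##
r6=110: #·#·#·#
r7=111: ########
r8=1000: #·······#
r9=1001: ##······##
r10=1010: #·#·····#·#
r11=1011: ####····####
r12=1100: #···#···#···#
r13=1101: ##··##··##··##
r14=1110: #·#·#·#·#·#·#·#
r15=1111: ################
r16=10000: #···············#
r17=10001: ##··············##
r18=10010: #·#·············#·#
r19=10011: ####············####
r20=10100: #···#···········#···#
r21=10101: ##··##··········##··##

Answer: #
##
#·#
####
#···#
##··##
#·#·#·#
########
#·······#
##······##
#·#·····#·#
####····####
#···#···#···#
##··##··##··##
#·#·#·#·#·#·#·#
################
#···············#
##··············##
#·#·············#·#
####············####
#···#···········#···#
##··##··········##··##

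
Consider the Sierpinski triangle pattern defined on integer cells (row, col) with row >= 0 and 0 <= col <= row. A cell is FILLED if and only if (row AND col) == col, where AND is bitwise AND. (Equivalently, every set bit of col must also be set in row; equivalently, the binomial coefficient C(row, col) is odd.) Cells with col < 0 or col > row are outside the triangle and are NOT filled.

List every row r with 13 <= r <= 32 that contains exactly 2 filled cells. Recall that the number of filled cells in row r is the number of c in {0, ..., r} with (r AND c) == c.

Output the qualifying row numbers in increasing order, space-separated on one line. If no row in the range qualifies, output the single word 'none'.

Row r has 2^popcount(r) filled cells, so we need popcount(r) = log2(2) = 1.
Scan r = 13..32 and keep those with exactly 1 one-bits:
r=13=1101 popcount=3 -> skip
r=14=1110 popcount=3 -> skip
r=15=1111 popcount=4 -> skip
r=16=10000 popcount=1 -> KEEP
r=17=10001 popcount=2 -> skip
r=18=10010 popcount=2 -> skip
r=19=10011 popcount=3 -> skip
r=20=10100 popcount=2 -> skip
r=21=10101 popcount=3 -> skip
r=22=10110 popcount=3 -> skip
r=23=10111 popcount=4 -> skip
r=24=11000 popcount=2 -> skip
r=25=11001 popcount=3 -> skip
r=26=11010 popcount=3 -> skip
r=27=11011 popcount=4 -> skip
r=28=11100 popcount=3 -> skip
r=29=11101 popcount=4 -> skip
r=30=11110 popcount=4 -> skip
r=31=11111 popcount=5 -> skip
r=32=100000 popcount=1 -> KEEP
Kept rows: 16 32

Answer: 16 32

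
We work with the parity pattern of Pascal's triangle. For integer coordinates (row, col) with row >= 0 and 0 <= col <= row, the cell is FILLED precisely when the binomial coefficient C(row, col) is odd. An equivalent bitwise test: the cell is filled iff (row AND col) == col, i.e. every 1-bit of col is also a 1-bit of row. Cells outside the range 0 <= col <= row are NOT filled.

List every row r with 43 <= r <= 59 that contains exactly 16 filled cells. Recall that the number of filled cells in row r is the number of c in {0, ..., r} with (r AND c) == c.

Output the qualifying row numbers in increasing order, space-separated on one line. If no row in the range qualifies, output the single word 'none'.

Row r has 2^popcount(r) filled cells, so we need popcount(r) = log2(16) = 4.
Scan r = 43..59 and keep those with exactly 4 one-bits:
r=43=101011 popcount=4 -> KEEP
r=44=101100 popcount=3 -> skip
r=45=101101 popcount=4 -> KEEP
r=46=101110 popcount=4 -> KEEP
r=47=101111 popcount=5 -> skip
r=48=110000 popcount=2 -> skip
r=49=110001 popcount=3 -> skip
r=50=110010 popcount=3 -> skip
r=51=110011 popcount=4 -> KEEP
r=52=110100 popcount=3 -> skip
r=53=110101 popcount=4 -> KEEP
r=54=110110 popcount=4 -> KEEP
r=55=110111 popcount=5 -> skip
r=56=111000 popcount=3 -> skip
r=57=111001 popcount=4 -> KEEP
r=58=111010 popcount=4 -> KEEP
r=59=111011 popcount=5 -> skip
Kept rows: 43 45 46 51 53 54 57 58

Answer: 43 45 46 51 53 54 57 58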